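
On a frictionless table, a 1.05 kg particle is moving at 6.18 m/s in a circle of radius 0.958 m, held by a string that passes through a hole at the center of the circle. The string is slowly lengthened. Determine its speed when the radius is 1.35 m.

v₂ ≈ 4.39 m/s

The only horizontal force on the mass is along the cord (radial), so it exerts no torque about the hole and angular momentum m v r is conserved.
v₂ = v₁ r₁ / r₂ = (6.18)(0.958) / (1.35) = 4.386 m/s.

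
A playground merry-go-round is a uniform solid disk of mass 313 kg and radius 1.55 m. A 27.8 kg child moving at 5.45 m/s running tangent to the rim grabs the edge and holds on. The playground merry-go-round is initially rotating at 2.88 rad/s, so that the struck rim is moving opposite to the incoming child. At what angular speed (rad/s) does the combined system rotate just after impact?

About the axle the impulsive forces during the collision are internal, so angular momentum about that axis is conserved.
I_p = ½(313)(1.55)² = 376.0 kg·m². Taking the sense of the child's angular momentum as positive, L_{child} = m v R = (27.8)(5.45)(1.55) = 234.8 kg·m²/s.
L_i = −I_p ω_p + m v R = −(376.0)(2.88) + 234.8 = -848.0 kg·m²/s.
After sticking, I_f = I_p + m R² = 376.0 + (27.8)(1.55)² = 442.8 kg·m².
ω_f = L_i / I_f = -848.0 / 442.8 = -1.915 rad/s.

|ω_f| ≈ 1.92 rad/s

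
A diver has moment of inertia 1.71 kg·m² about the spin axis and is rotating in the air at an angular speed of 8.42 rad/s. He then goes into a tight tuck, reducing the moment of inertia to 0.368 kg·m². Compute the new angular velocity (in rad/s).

ω₂ ≈ 39.1 rad/s

No external torque acts about the spin axis, so angular momentum is conserved.
ω₂ = I₁ω₁ / I₂ = (1.710)(8.42 rad/s) / (0.3680) = 39.13 rad/s.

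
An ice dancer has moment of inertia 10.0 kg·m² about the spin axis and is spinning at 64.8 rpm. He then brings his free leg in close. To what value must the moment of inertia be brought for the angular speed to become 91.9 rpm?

I₂ ≈ 7.05 kg·m²

No external torque acts about the spin axis, so angular momentum is conserved.
I₂ = I₁ω₁ / ω₂ = (10.0)(64.8) / (91.9) = 7.051 kg·m².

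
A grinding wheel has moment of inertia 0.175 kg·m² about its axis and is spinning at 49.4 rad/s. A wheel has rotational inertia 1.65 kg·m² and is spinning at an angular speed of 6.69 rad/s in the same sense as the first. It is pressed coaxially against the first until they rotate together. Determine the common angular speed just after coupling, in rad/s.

No external torque acts about the common axis, so total angular momentum is conserved.
Taking A's sense as positive: L = (0.1750)(49.4) + (1.650)(6.69) = 19.68 kg·m²·rad/s.
Combined I = 0.1750 + 1.650 = 1.825 kg·m².
ω_f = L / I = 19.68 / 1.825 = 10.79 rad/s.

|ω_f| ≈ 10.8 rad/s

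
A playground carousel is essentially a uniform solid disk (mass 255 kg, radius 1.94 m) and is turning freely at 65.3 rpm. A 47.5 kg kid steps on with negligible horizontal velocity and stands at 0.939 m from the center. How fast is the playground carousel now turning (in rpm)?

ω_f ≈ 60.1 rpm

No external torque acts about the center; L_before = L_after.
I_p = ½(255)(1.94)² = 479.9 kg·m².
Added inertia Σmr² = (47.5)(0.939)² = 41.88 kg·m²; I_f = 479.9 + 41.88 = 521.7 kg·m².
ω_f = I_p ω_i / I_f = (479.9)(65.3) / 521.7 = 60.06 rpm.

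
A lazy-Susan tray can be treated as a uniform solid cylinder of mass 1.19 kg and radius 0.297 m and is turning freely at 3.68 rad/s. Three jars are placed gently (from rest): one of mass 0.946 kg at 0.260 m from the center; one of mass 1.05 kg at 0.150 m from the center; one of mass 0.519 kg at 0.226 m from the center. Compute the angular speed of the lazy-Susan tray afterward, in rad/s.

No external torque acts about the center; L_before = L_after.
I_p = ½(1.19)(0.297)² = 0.05248 kg·m².
Added inertia Σmr² = (0.946)(0.260)² + (1.05)(0.150)² + (0.519)(0.226)² = 0.1141 kg·m²; I_f = 0.05248 + 0.1141 = 0.1666 kg·m².
ω_f = I_p ω_i / I_f = (0.05248)(3.68) / 0.1666 = 1.160 rad/s.

ω_f ≈ 1.16 rad/s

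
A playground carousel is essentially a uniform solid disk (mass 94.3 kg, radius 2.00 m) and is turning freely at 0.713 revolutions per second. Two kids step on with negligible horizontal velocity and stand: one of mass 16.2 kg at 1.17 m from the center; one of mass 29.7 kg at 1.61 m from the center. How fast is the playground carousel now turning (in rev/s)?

ω_f ≈ 0.467 rev/s

No external torque acts about the center; L_before = L_after.
I_p = ½(94.3)(2.00)² = 188.6 kg·m².
Added inertia Σmr² = (16.2)(1.17)² + (29.7)(1.61)² = 99.16 kg·m²; I_f = 188.6 + 99.16 = 287.8 kg·m².
ω_f = I_p ω_i / I_f = (188.6)(0.713) / 287.8 = 0.4673 rev/s.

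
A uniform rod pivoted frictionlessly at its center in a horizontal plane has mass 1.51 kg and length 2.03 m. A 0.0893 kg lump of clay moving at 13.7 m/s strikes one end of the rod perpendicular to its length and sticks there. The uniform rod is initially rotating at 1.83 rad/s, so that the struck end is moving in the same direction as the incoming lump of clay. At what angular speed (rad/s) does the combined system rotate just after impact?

|ω_f| ≈ 3.59 rad/s

The axle reaction passes through the pivot and exerts no torque about it; angular momentum about the pivot is conserved through the impact.
I_p = (1/12)(1.51)(2.03)² = 0.5185 kg·m². Taking the sense of the lump of clay's angular momentum as positive, L_{lump} = m v R = (0.0893)(13.7)(2.03/2) = 1.242 kg·m²/s.
L_i = +I_p ω_p + m v R = +(0.5185)(1.83) + 1.242 = 2.191 kg·m²/s.
After sticking, I_f = I_p + m R² = 0.5185 + (0.0893)(2.03/2)² = 0.6105 kg·m².
ω_f = L_i / I_f = 2.191 / 0.6105 = 3.588 rad/s.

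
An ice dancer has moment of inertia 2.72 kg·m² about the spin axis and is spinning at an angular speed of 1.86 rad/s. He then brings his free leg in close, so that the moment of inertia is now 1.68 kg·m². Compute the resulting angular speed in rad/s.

No external torque acts about the spin axis, so angular momentum is conserved.
ω₂ = I₁ω₁ / I₂ = (2.720)(1.86 rad/s) / (1.680) = 3.011 rad/s.

ω₂ ≈ 3.01 rad/s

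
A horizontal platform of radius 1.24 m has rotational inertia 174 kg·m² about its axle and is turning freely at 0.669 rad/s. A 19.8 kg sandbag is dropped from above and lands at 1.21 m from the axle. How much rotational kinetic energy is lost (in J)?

energy lost ≈ 5.56 J

The added mass arrives with no angular momentum about the axle, and any external torque about the axle is negligible, so the system's angular momentum is conserved.
Added inertia Σmr² = (19.8)(1.21)² = 28.99 kg·m²; I_f = 174.0 + 28.99 = 203.0 kg·m².
ω_f = I_p ω_i / I_f = (174.0)(0.669) / 203.0 = 0.5735 rad/s.
KE_i = ½(174.0)(0.6690 rad/s)² = 38.94 J; KE_f = ½(203.0)(0.5735)² = 33.38 J.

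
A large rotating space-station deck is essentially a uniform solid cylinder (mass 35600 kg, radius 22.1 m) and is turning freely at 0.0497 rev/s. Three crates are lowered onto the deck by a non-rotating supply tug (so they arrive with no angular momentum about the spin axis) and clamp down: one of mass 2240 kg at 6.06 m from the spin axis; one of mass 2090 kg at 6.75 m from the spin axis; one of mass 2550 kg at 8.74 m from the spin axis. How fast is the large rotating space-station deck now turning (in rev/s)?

ω_f ≈ 0.0477 rev/s

No external torque acts about the spin axis; L_before = L_after.
I_p = ½(35600)(22.1)² = 8.694e+06 kg·m².
Added inertia Σmr² = (2240)(6.06)² + (2090)(6.75)² + (2550)(8.74)² = 3.723e+05 kg·m²; I_f = 8.694e+06 + 3.723e+05 = 9.066e+06 kg·m².
ω_f = I_p ω_i / I_f = (8.694e+06)(0.0497) / 9.066e+06 = 0.04766 rev/s.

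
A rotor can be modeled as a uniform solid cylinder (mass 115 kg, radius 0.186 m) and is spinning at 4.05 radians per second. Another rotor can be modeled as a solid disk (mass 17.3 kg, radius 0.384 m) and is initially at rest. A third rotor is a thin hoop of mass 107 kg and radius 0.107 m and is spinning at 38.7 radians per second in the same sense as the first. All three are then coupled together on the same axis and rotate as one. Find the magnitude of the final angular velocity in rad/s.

No external torque acts about the common axis, so total angular momentum is conserved.
Moments of inertia: I_A = ½(115)(0.186)² = 1.989 kg·m²; I_B = ½(17.3)(0.384)² = 1.275 kg·m²; I_C = (107)(0.107)² = 1.225 kg·m².
Taking A's sense as positive: L = (1.989)(4.05) + (1.225)(38.7) = 55.47 kg·m²·rad/s.
Combined I = 1.989 + 1.275 + 1.225 = 4.490 kg·m².
ω_f = L / I = 55.47 / 4.490 = 12.35 rad/s.

|ω_f| ≈ 12.4 rad/s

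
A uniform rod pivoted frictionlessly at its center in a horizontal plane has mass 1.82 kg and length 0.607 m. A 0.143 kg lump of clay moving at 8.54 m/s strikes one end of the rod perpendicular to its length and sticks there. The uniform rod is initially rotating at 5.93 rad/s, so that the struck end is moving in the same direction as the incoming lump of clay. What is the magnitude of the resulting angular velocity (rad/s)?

The axle reaction passes through the pivot and exerts no torque about it; angular momentum about the pivot is conserved through the impact.
I_p = (1/12)(1.82)(0.607)² = 0.05588 kg·m². Taking the sense of the lump of clay's angular momentum as positive, L_{lump} = m v R = (0.143)(8.54)(0.607/2) = 0.3706 kg·m²/s.
L_i = +I_p ω_p + m v R = +(0.05588)(5.93) + 0.3706 = 0.7020 kg·m²/s.
After sticking, I_f = I_p + m R² = 0.05588 + (0.143)(0.607/2)² = 0.06905 kg·m².
ω_f = L_i / I_f = 0.7020 / 0.06905 = 10.17 rad/s.

|ω_f| ≈ 10.2 rad/s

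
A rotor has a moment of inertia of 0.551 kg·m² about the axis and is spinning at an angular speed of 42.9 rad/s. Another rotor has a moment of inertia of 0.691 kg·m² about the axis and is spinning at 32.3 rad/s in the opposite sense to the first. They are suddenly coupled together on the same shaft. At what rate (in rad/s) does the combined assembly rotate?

|ω_f| ≈ 1.06 rad/s

No external torque acts about the common axis, so total angular momentum is conserved.
Taking A's sense as positive: L = (0.5510)(42.9) − (0.6910)(32.3) = 1.319 kg·m²·rad/s.
Combined I = 0.5510 + 0.6910 = 1.242 kg·m².
ω_f = L / I = 1.319 / 1.242 = 1.062 rad/s.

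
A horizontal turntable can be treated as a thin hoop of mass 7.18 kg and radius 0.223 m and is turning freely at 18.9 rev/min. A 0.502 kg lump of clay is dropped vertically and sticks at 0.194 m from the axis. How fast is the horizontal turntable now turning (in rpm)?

ω_f ≈ 18.0 rpm

No external torque acts about the axis; L_before = L_after.
I_p = (7.18)(0.223)² = 0.3571 kg·m².
Added inertia Σmr² = (0.502)(0.194)² = 0.01889 kg·m²; I_f = 0.3571 + 0.01889 = 0.3759 kg·m².
ω_f = I_p ω_i / I_f = (0.3571)(18.9) / 0.3759 = 17.95 rpm.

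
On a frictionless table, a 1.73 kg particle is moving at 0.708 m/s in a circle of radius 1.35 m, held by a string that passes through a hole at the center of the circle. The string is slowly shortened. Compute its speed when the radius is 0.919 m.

v₂ ≈ 1.04 m/s

The only horizontal force on the mass is along the cord (radial), so it exerts no torque about the hole and angular momentum m v r is conserved.
v₂ = v₁ r₁ / r₂ = (0.708)(1.35) / (0.919) = 1.040 m/s.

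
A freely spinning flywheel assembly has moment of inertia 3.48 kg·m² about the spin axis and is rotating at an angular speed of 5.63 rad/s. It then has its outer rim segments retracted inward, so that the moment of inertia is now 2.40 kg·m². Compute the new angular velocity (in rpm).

Angular momentum about the spin axis is conserved since the torque about it is zero.
ω₂ = I₁ω₁ / I₂ = (3.480)(5.63 rad/s) / (2.400) = 8.163 rad/s = 77.96 rpm.

ω₂ ≈ 78.0 rpm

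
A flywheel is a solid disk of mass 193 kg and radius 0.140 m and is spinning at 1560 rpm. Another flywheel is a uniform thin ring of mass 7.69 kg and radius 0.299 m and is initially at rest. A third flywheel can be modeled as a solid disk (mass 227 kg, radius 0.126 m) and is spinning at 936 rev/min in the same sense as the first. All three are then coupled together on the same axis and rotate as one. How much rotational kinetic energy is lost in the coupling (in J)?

The coupling torques are internal; angular momentum about the shared axis is conserved.
Moments of inertia: I_A = ½(193)(0.140)² = 1.891 kg·m²; I_B = (7.69)(0.299)² = 0.6875 kg·m²; I_C = ½(227)(0.126)² = 1.802 kg·m².
Taking A's sense as positive: L = (1.891)(1560) + (1.802)(936) = 4637 kg·m²·rpm.
Combined I = 1.891 + 0.6875 + 1.802 = 4.381 kg·m².
ω_f = L / I = 4637 / 4.381 = 1059 rpm.
KE_i = ½ΣIω² = 33890 J; KE_f = ½(4.381)(110.8)² = 26910 J.

ΔKE lost ≈ 6980 J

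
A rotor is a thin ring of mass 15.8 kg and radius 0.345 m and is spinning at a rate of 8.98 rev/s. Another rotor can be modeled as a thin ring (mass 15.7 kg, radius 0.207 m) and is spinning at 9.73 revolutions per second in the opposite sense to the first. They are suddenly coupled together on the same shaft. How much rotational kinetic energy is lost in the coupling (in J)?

No external torque acts about the common axis, so total angular momentum is conserved.
Moments of inertia: I_A = (15.8)(0.345)² = 1.881 kg·m²; I_B = (15.7)(0.207)² = 0.6727 kg·m².
Taking A's sense as positive: L = (1.881)(8.98) − (0.6727)(9.73) = 10.34 kg·m²·rev/s.
Combined I = 1.881 + 0.6727 = 2.553 kg·m².
ω_f = L / I = 10.34 / 2.553 = 4.050 rev/s.
KE_i = ½ΣIω² = 4251 J; KE_f = ½(2.553)(25.45)² = 826.9 J.

ΔKE lost ≈ 3420 J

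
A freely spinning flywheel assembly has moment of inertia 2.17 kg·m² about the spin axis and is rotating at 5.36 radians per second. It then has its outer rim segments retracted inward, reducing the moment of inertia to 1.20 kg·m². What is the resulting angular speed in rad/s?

Angular momentum about the spin axis is conserved since the torque about it is zero.
ω₂ = I₁ω₁ / I₂ = (2.170)(5.36 rad/s) / (1.200) = 9.693 rad/s.

ω₂ ≈ 9.69 rad/s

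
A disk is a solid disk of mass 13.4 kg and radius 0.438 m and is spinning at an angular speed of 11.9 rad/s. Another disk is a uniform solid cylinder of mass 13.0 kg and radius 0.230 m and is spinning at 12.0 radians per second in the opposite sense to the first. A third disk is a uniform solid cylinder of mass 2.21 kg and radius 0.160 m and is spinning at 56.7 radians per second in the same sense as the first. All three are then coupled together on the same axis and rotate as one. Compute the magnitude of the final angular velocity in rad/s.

No external torque acts about the common axis, so total angular momentum is conserved.
Moments of inertia: I_A = ½(13.4)(0.438)² = 1.285 kg·m²; I_B = ½(13.0)(0.230)² = 0.3439 kg·m²; I_C = ½(2.21)(0.160)² = 0.02829 kg·m².
Taking A's sense as positive: L = (1.285)(11.9) − (0.3439)(12.0) + (0.02829)(56.7) = 12.77 kg·m²·rad/s.
Combined I = 1.285 + 0.3439 + 0.02829 = 1.657 kg·m².
ω_f = L / I = 12.77 / 1.657 = 7.706 rad/s.

|ω_f| ≈ 7.71 rad/s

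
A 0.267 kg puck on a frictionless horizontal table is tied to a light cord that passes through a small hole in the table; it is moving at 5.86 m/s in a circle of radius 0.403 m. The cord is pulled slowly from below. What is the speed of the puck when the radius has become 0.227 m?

v₂ ≈ 10.4 m/s

The only horizontal force on the mass is along the cord (radial), so it exerts no torque about the hole and angular momentum m v r is conserved.
v₂ = v₁ r₁ / r₂ = (5.86)(0.403) / (0.227) = 10.40 m/s.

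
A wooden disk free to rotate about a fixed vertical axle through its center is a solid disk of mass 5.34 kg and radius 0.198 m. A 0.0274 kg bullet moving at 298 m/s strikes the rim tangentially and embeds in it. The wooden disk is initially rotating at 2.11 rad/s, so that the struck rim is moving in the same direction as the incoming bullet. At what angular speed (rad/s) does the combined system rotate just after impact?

|ω_f| ≈ 17.4 rad/s

About the axle the impulsive forces during the collision are internal, so angular momentum about that axis is conserved.
I_p = ½(5.34)(0.198)² = 0.1047 kg·m². Taking the sense of the bullet's angular momentum as positive, L_{bullet} = m v R = (0.0274)(298)(0.198) = 1.617 kg·m²/s.
L_i = +I_p ω_p + m v R = +(0.1047)(2.11) + 1.617 = 1.838 kg·m²/s.
After sticking, I_f = I_p + m R² = 0.1047 + (0.0274)(0.198)² = 0.1057 kg·m².
ω_f = L_i / I_f = 1.838 / 0.1057 = 17.38 rad/s.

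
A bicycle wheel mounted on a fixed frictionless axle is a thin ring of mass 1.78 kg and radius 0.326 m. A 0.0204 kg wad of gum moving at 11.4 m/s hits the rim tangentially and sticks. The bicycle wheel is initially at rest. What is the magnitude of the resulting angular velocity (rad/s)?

About the axle the impulsive forces during the collision are internal, so angular momentum about that axis is conserved.
I_p = (1.78)(0.326)² = 0.1892 kg·m². Taking the sense of the wad of gum's angular momentum as positive, L_{wad} = m v R = (0.0204)(11.4)(0.326) = 0.07581 kg·m²/s.
L_i = 0 + 0.07581 = 0.07581 kg·m²/s.
After sticking, I_f = I_p + m R² = 0.1892 + (0.0204)(0.326)² = 0.1913 kg·m².
ω_f = L_i / I_f = 0.07581 / 0.1913 = 0.3962 rad/s.

|ω_f| ≈ 0.396 rad/s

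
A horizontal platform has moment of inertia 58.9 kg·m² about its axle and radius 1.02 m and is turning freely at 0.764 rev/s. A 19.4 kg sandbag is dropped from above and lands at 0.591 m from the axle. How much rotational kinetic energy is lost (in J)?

The added mass arrives with no angular momentum about the axle, and any external torque about the axle is negligible, so the system's angular momentum is conserved.
Added inertia Σmr² = (19.4)(0.591)² = 6.776 kg·m²; I_f = 58.90 + 6.776 = 65.68 kg·m².
ω_f = I_p ω_i / I_f = (58.90)(0.764) / 65.68 = 0.6852 rev/s.
KE_i = ½(58.90)(4.800 rad/s)² = 678.6 J; KE_f = ½(65.68)(4.305)² = 608.6 J.

energy lost ≈ 70.0 J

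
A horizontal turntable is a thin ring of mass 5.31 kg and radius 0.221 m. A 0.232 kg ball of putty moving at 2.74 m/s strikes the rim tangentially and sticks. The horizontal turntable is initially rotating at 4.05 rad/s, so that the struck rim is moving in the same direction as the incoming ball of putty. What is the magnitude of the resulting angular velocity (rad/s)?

About the axle the impulsive forces during the collision are internal, so angular momentum about that axis is conserved.
I_p = (5.31)(0.221)² = 0.2593 kg·m². Taking the sense of the ball of putty's angular momentum as positive, L_{ball} = m v R = (0.232)(2.74)(0.221) = 0.1405 kg·m²/s.
L_i = +I_p ω_p + m v R = +(0.2593)(4.05) + 0.1405 = 1.191 kg·m²/s.
After sticking, I_f = I_p + m R² = 0.2593 + (0.232)(0.221)² = 0.2707 kg·m².
ω_f = L_i / I_f = 1.191 / 0.2707 = 4.399 rad/s.

|ω_f| ≈ 4.40 rad/s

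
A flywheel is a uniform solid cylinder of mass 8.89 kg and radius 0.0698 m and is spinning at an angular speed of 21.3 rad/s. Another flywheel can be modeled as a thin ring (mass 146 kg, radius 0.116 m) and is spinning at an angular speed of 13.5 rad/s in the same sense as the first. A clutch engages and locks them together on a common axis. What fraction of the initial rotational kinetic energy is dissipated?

No external torque acts about the common axis, so total angular momentum is conserved.
Moments of inertia: I_A = ½(8.89)(0.0698)² = 0.02166 kg·m²; I_B = (146)(0.116)² = 1.965 kg·m².
Taking A's sense as positive: L = (0.02166)(21.3) + (1.965)(13.5) = 26.98 kg·m²·rad/s.
Combined I = 0.02166 + 1.965 = 1.986 kg·m².
ω_f = L / I = 26.98 / 1.986 = 13.59 rad/s.
KE_i = ½ΣIω² = 183.9 J; KE_f = ½(1.986)(13.59)² = 183.3 J.
Fraction dissipated = (KE_i − KE_f)/KE_i = 0.003543.

fraction ≈ 0.00354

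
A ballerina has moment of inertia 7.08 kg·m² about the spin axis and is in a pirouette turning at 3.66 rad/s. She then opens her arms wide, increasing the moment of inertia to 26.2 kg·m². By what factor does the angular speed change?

With no external torque about the axis, L is conserved: I₁ω₁ = I₂ω₂.
ω₂/ω₁ = I₁/I₂ = 7.080 / 26.20 = 0.2702.

ω₂/ω₁ ≈ 0.270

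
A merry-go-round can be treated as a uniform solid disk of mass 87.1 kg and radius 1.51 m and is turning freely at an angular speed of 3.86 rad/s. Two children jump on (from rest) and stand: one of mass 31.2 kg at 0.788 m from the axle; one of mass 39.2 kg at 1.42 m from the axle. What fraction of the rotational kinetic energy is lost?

The added mass arrives with no angular momentum about the axle, and any external torque about the axle is negligible, so the system's angular momentum is conserved.
I_p = ½(87.1)(1.51)² = 99.30 kg·m².
Added inertia Σmr² = (31.2)(0.788)² + (39.2)(1.42)² = 98.42 kg·m²; I_f = 99.30 + 98.42 = 197.7 kg·m².
ω_f = I_p ω_i / I_f = (99.30)(3.86) / 197.7 = 1.939 rad/s.
KE_i = ½(99.30)(3.860 rad/s)² = 739.8 J; KE_f = ½(197.7)(1.939)² = 371.5 J.
Fraction lost = 0.4978.

fraction ≈ 0.498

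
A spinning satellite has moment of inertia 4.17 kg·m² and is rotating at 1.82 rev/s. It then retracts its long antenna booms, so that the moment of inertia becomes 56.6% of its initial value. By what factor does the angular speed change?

No external torque acts about the spin axis, so angular momentum is conserved.
I₂ = 0.566 × 4.17 = 2.360 kg·m².
ω₂/ω₁ = I₁/I₂ = 4.170 / 2.360 = 1.767.

ω₂/ω₁ ≈ 1.77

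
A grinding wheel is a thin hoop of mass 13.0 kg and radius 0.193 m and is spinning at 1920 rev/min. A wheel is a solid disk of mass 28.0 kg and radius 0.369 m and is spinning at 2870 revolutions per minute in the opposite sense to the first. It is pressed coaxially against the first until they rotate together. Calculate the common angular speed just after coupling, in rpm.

The coupling torques are internal; angular momentum about the shared axis is conserved.
Moments of inertia: I_A = (13.0)(0.193)² = 0.4842 kg·m²; I_B = ½(28.0)(0.369)² = 1.906 kg·m².
Taking A's sense as positive: L = (0.4842)(1920) − (1.906)(2870) = -4541 kg·m²·rpm.
Combined I = 0.4842 + 1.906 = 2.390 kg·m².
ω_f = L / I = -4541 / 2.390 = -1900 rpm.

|ω_f| ≈ 1900 rpm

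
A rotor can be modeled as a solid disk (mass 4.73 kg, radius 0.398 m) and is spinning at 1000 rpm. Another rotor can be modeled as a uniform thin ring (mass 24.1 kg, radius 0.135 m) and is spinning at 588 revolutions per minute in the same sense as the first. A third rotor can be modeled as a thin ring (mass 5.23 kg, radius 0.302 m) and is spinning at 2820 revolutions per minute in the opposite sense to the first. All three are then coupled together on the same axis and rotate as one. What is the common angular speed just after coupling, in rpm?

No external torque acts about the common axis, so total angular momentum is conserved.
Moments of inertia: I_A = ½(4.73)(0.398)² = 0.3746 kg·m²; I_B = (24.1)(0.135)² = 0.4392 kg·m²; I_C = (5.23)(0.302)² = 0.4770 kg·m².
Taking A's sense as positive: L = (0.3746)(1000) + (0.4392)(588) − (0.4770)(2820) = -712.2 kg·m²·rpm.
Combined I = 0.3746 + 0.4392 + 0.4770 = 1.291 kg·m².
ω_f = L / I = -712.2 / 1.291 = -551.8 rpm.

|ω_f| ≈ 552 rpm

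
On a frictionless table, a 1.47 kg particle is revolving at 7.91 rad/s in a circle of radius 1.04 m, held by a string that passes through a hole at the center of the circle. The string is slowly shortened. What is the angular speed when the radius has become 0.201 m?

ω₂ ≈ 212 rad/s

The constraining force is radial, so m r² ω about the center is conserved.
ω₂ = ω₁ (r₁/r₂)² = (7.91)(1.04/0.201)² = 211.8 rad/s.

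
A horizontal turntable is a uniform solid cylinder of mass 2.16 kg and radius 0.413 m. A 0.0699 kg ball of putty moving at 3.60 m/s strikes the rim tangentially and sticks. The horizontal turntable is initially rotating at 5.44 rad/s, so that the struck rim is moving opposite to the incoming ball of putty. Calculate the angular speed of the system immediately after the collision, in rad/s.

About the axle the impulsive forces during the collision are internal, so angular momentum about that axis is conserved.
I_p = ½(2.16)(0.413)² = 0.1842 kg·m². Taking the sense of the ball of putty's angular momentum as positive, L_{ball} = m v R = (0.0699)(3.60)(0.413) = 0.1039 kg·m²/s.
L_i = −I_p ω_p + m v R = −(0.1842)(5.44) + 0.1039 = -0.8982 kg·m²/s.
After sticking, I_f = I_p + m R² = 0.1842 + (0.0699)(0.413)² = 0.1961 kg·m².
ω_f = L_i / I_f = -0.8982 / 0.1961 = -4.579 rad/s.

|ω_f| ≈ 4.58 rad/s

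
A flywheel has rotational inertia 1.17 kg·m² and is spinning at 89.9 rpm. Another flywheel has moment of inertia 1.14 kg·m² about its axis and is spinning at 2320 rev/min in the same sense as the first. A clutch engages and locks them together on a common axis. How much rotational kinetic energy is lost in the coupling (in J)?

No external torque acts about the common axis, so total angular momentum is conserved.
Taking A's sense as positive: L = (1.170)(89.9) + (1.140)(2320) = 2750 kg·m²·rpm.
Combined I = 1.170 + 1.140 = 2.310 kg·m².
ω_f = L / I = 2750 / 2.310 = 1190 rpm.
KE_i = ½ΣIω² = 33700 J; KE_f = ½(2.310)(124.7)² = 17950 J.

ΔKE lost ≈ 15700 J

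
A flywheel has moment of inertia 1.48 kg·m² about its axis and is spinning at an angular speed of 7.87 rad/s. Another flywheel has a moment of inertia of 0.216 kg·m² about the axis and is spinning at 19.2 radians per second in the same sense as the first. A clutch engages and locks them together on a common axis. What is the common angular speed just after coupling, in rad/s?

The coupling torques are internal; angular momentum about the shared axis is conserved.
Taking A's sense as positive: L = (1.480)(7.87) + (0.2160)(19.2) = 15.79 kg·m²·rad/s.
Combined I = 1.480 + 0.2160 = 1.696 kg·m².
ω_f = L / I = 15.79 / 1.696 = 9.313 rad/s.

|ω_f| ≈ 9.31 rad/s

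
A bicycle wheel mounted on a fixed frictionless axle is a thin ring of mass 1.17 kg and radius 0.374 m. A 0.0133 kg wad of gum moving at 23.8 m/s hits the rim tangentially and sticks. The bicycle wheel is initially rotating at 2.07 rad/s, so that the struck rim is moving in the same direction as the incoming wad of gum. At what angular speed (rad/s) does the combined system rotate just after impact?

|ω_f| ≈ 2.76 rad/s

About the axle the impulsive forces during the collision are internal, so angular momentum about that axis is conserved.
I_p = (1.17)(0.374)² = 0.1637 kg·m². Taking the sense of the wad of gum's angular momentum as positive, L_{wad} = m v R = (0.0133)(23.8)(0.374) = 0.1184 kg·m²/s.
L_i = +I_p ω_p + m v R = +(0.1637)(2.07) + 0.1184 = 0.4572 kg·m²/s.
After sticking, I_f = I_p + m R² = 0.1637 + (0.0133)(0.374)² = 0.1655 kg·m².
ω_f = L_i / I_f = 0.4572 / 0.1655 = 2.762 rad/s.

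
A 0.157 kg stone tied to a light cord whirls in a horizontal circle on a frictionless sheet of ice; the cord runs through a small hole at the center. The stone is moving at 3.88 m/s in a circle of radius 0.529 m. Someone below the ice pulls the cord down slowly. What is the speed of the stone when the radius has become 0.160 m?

v₂ ≈ 12.8 m/s

The only horizontal force on the mass is along the cord (radial), so it exerts no torque about the hole and angular momentum m v r is conserved.
v₂ = v₁ r₁ / r₂ = (3.88)(0.529) / (0.160) = 12.83 m/s.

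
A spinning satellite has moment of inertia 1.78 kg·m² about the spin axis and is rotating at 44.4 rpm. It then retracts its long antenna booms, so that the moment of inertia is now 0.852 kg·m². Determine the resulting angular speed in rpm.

ω₂ ≈ 92.8 rpm

With no external torque about the axis, L is conserved: I₁ω₁ = I₂ω₂.
ω₂ = I₁ω₁ / I₂ = (1.780)(44.4 rpm) / (0.8520) = 92.76 rpm.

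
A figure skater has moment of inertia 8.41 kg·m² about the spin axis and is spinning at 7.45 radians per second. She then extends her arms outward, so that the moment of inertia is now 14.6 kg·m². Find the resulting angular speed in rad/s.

ω₂ ≈ 4.29 rad/s

No external torque acts about the spin axis, so angular momentum is conserved.
ω₂ = I₁ω₁ / I₂ = (8.410)(7.45 rad/s) / (14.60) = 4.291 rad/s.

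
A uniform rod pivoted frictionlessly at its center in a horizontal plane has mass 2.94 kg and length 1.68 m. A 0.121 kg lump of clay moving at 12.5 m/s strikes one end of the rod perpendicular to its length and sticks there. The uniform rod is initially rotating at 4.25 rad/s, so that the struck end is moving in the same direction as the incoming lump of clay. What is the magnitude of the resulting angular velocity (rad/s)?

|ω_f| ≈ 5.42 rad/s

The axle reaction passes through the pivot and exerts no torque about it; angular momentum about the pivot is conserved through the impact.
I_p = (1/12)(2.94)(1.68)² = 0.6915 kg·m². Taking the sense of the lump of clay's angular momentum as positive, L_{lump} = m v R = (0.121)(12.5)(1.68/2) = 1.270 kg·m²/s.
L_i = +I_p ω_p + m v R = +(0.6915)(4.25) + 1.270 = 4.209 kg·m²/s.
After sticking, I_f = I_p + m R² = 0.6915 + (0.121)(1.68/2)² = 0.7769 kg·m².
ω_f = L_i / I_f = 4.209 / 0.7769 = 5.418 rad/s.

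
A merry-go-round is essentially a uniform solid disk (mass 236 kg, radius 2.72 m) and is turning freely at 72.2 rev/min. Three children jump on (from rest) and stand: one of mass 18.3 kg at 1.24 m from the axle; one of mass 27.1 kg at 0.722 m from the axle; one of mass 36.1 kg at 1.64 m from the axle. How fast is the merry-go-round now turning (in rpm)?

ω_f ≈ 62.3 rpm

The added mass arrives with no angular momentum about the axle, and any external torque about the axle is negligible, so the system's angular momentum is conserved.
I_p = ½(236)(2.72)² = 873.0 kg·m².
Added inertia Σmr² = (18.3)(1.24)² + (27.1)(0.722)² + (36.1)(1.64)² = 139.4 kg·m²; I_f = 873.0 + 139.4 = 1012 kg·m².
ω_f = I_p ω_i / I_f = (873.0)(72.2) / 1012 = 62.26 rpm.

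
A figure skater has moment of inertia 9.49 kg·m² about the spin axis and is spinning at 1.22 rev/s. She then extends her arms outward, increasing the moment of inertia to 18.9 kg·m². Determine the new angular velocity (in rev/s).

ω₂ ≈ 0.613 rev/s

With no external torque about the axis, L is conserved: I₁ω₁ = I₂ω₂.
ω₂ = I₁ω₁ / I₂ = (9.490)(1.22 rev/s) / (18.90) = 0.6126 rev/s.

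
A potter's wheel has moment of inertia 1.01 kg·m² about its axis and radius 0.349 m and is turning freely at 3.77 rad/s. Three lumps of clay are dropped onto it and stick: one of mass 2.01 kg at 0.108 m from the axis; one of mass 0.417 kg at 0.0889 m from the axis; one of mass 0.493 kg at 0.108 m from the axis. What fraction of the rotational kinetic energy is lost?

The added mass arrives with no angular momentum about the axis, and any external torque about the axis is negligible, so the system's angular momentum is conserved.
Added inertia Σmr² = (2.01)(0.108)² + (0.417)(0.0889)² + (0.493)(0.108)² = 0.03249 kg·m²; I_f = 1.010 + 0.03249 = 1.042 kg·m².
ω_f = I_p ω_i / I_f = (1.010)(3.77) / 1.042 = 3.653 rad/s.
KE_i = ½(1.010)(3.770 rad/s)² = 7.178 J; KE_f = ½(1.042)(3.653)² = 6.954 J.
Fraction lost = 0.03117.

fraction ≈ 0.0312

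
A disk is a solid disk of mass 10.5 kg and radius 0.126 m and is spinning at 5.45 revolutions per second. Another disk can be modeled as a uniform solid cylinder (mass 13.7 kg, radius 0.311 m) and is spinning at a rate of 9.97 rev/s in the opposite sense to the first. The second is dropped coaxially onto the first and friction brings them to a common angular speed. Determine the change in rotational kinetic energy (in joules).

ΔKE ≈ -347 J

The coupling torques are internal; angular momentum about the shared axis is conserved.
Moments of inertia: I_A = ½(10.5)(0.126)² = 0.08335 kg·m²; I_B = ½(13.7)(0.311)² = 0.6625 kg·m².
Taking A's sense as positive: L = (0.08335)(5.45) − (0.6625)(9.97) = -6.151 kg·m²·rev/s.
Combined I = 0.08335 + 0.6625 = 0.7459 kg·m².
ω_f = L / I = -6.151 / 0.7459 = -8.247 rev/s.
KE_i = ½ΣIω² = 1349 J; KE_f = ½(0.7459)(51.82)² = 1001 J.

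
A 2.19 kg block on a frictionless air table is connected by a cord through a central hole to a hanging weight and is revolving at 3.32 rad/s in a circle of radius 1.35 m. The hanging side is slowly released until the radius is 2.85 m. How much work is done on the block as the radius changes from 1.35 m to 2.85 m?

W ≈ -17.1 J

The constraining force is radial, so m r² ω about the center is conserved.
ω₂ = ω₁ (r₁/r₂)² = (3.32)(1.35/2.85)² = 0.7449 rad/s.
W = ΔKE = ½m(v₂² − v₁²) = -17.06 J.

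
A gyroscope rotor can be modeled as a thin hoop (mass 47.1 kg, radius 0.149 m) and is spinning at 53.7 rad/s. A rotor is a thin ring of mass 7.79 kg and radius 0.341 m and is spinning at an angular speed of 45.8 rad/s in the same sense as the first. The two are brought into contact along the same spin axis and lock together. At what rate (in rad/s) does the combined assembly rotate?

|ω_f| ≈ 50.0 rad/s

No external torque acts about the common axis, so total angular momentum is conserved.
Moments of inertia: I_A = (47.1)(0.149)² = 1.046 kg·m²; I_B = (7.79)(0.341)² = 0.9058 kg·m².
Taking A's sense as positive: L = (1.046)(53.7) + (0.9058)(45.8) = 97.64 kg·m²·rad/s.
Combined I = 1.046 + 0.9058 = 1.951 kg·m².
ω_f = L / I = 97.64 / 1.951 = 50.03 rad/s.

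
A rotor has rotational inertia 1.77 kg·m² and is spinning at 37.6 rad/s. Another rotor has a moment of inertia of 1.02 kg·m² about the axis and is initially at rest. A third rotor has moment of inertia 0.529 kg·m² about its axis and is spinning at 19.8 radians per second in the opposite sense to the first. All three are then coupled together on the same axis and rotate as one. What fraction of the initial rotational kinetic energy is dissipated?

fraction ≈ 0.650

No external torque acts about the common axis, so total angular momentum is conserved.
Taking A's sense as positive: L = (1.770)(37.6) − (0.5290)(19.8) = 56.08 kg·m²·rad/s.
Combined I = 1.770 + 1.020 + 0.5290 = 3.319 kg·m².
ω_f = L / I = 56.08 / 3.319 = 16.90 rad/s.
KE_i = ½ΣIω² = 1355 J; KE_f = ½(3.319)(16.90)² = 473.7 J.
Fraction dissipated = (KE_i − KE_f)/KE_i = 0.6503.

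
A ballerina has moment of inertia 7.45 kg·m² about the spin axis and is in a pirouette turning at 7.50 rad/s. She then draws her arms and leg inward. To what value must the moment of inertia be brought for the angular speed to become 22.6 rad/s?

With no external torque about the axis, L is conserved: I₁ω₁ = I₂ω₂.
I₂ = I₁ω₁ / ω₂ = (7.45)(7.50) / (22.6) = 2.472 kg·m².

I₂ ≈ 2.47 kg·m²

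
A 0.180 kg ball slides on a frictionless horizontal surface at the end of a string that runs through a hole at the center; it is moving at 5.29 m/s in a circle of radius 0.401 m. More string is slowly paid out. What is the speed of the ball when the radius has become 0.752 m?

v₂ ≈ 2.82 m/s

The only horizontal force on the mass is along the cord (radial), so it exerts no torque about the hole and angular momentum m v r is conserved.
v₂ = v₁ r₁ / r₂ = (5.29)(0.401) / (0.752) = 2.821 m/s.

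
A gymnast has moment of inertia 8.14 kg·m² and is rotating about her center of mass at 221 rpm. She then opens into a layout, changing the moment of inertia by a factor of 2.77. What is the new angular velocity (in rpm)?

ω₂ ≈ 79.8 rpm

No external torque acts about the spin axis, so angular momentum is conserved.
I₂ = 2.77 × 8.14 = 22.55 kg·m².
ω₂ = I₁ω₁ / I₂ = (8.140)(221 rpm) / (22.55) = 79.78 rpm.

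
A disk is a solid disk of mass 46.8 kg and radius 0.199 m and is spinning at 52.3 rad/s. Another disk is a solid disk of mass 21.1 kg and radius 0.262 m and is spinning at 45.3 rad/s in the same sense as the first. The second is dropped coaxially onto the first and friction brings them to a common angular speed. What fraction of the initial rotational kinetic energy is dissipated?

The coupling torques are internal; angular momentum about the shared axis is conserved.
Moments of inertia: I_A = ½(46.8)(0.199)² = 0.9267 kg·m²; I_B = ½(21.1)(0.262)² = 0.7242 kg·m².
Taking A's sense as positive: L = (0.9267)(52.3) + (0.7242)(45.3) = 81.27 kg·m²·rad/s.
Combined I = 0.9267 + 0.7242 = 1.651 kg·m².
ω_f = L / I = 81.27 / 1.651 = 49.23 rad/s.
KE_i = ½ΣIω² = 2010 J; KE_f = ½(1.651)(49.23)² = 2000 J.
Fraction dissipated = (KE_i − KE_f)/KE_i = 0.004954.

fraction ≈ 0.00495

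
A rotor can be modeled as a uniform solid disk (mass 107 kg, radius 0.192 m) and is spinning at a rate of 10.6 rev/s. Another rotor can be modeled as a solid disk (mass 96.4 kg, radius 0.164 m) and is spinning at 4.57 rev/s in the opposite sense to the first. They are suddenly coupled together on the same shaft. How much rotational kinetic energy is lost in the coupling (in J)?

ΔKE lost ≈ 3550 J

The coupling torques are internal; angular momentum about the shared axis is conserved.
Moments of inertia: I_A = ½(107)(0.192)² = 1.972 kg·m²; I_B = ½(96.4)(0.164)² = 1.296 kg·m².
Taking A's sense as positive: L = (1.972)(10.6) − (1.296)(4.57) = 14.98 kg·m²·rev/s.
Combined I = 1.972 + 1.296 = 3.269 kg·m².
ω_f = L / I = 14.98 / 3.269 = 4.583 rev/s.
KE_i = ½ΣIω² = 4909 J; KE_f = ½(3.269)(28.80)² = 1355 J.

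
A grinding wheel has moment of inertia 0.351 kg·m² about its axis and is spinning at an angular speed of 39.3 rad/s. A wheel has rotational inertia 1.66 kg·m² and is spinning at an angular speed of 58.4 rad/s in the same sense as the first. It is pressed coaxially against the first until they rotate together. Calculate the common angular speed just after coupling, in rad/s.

|ω_f| ≈ 55.1 rad/s

No external torque acts about the common axis, so total angular momentum is conserved.
Taking A's sense as positive: L = (0.3510)(39.3) + (1.660)(58.4) = 110.7 kg·m²·rad/s.
Combined I = 0.3510 + 1.660 = 2.011 kg·m².
ω_f = L / I = 110.7 / 2.011 = 55.07 rad/s.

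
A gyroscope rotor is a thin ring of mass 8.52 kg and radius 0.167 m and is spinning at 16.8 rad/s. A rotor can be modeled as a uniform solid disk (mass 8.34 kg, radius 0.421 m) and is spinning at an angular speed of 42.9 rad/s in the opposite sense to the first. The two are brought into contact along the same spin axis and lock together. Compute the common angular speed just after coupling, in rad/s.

|ω_f| ≈ 28.4 rad/s

No external torque acts about the common axis, so total angular momentum is conserved.
Moments of inertia: I_A = (8.52)(0.167)² = 0.2376 kg·m²; I_B = ½(8.34)(0.421)² = 0.7391 kg·m².
Taking A's sense as positive: L = (0.2376)(16.8) − (0.7391)(42.9) = -27.72 kg·m²·rad/s.
Combined I = 0.2376 + 0.7391 = 0.9767 kg·m².
ω_f = L / I = -27.72 / 0.9767 = -28.38 rad/s.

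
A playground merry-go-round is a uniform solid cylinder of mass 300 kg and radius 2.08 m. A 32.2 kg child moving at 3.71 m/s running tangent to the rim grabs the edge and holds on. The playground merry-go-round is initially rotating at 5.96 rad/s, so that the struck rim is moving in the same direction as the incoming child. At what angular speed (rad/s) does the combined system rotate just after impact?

|ω_f| ≈ 5.22 rad/s

About the axle the impulsive forces during the collision are internal, so angular momentum about that axis is conserved.
I_p = ½(300)(2.08)² = 649.0 kg·m². Taking the sense of the child's angular momentum as positive, L_{child} = m v R = (32.2)(3.71)(2.08) = 248.5 kg·m²/s.
L_i = +I_p ω_p + m v R = +(649.0)(5.96) + 248.5 = 4116 kg·m²/s.
After sticking, I_f = I_p + m R² = 649.0 + (32.2)(2.08)² = 788.3 kg·m².
ω_f = L_i / I_f = 4116 / 788.3 = 5.222 rad/s.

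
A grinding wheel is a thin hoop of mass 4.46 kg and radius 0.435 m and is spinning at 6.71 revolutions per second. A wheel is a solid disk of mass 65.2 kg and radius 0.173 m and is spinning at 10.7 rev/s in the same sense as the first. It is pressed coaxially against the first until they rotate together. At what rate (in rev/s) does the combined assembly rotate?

No external torque acts about the common axis, so total angular momentum is conserved.
Moments of inertia: I_A = (4.46)(0.435)² = 0.8439 kg·m²; I_B = ½(65.2)(0.173)² = 0.9757 kg·m².
Taking A's sense as positive: L = (0.8439)(6.71) + (0.9757)(10.7) = 16.10 kg·m²·rev/s.
Combined I = 0.8439 + 0.9757 = 1.820 kg·m².
ω_f = L / I = 16.10 / 1.820 = 8.849 rev/s.

|ω_f| ≈ 8.85 rev/s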